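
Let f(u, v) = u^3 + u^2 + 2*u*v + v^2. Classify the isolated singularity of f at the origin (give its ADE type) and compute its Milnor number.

Type A2, Milnor number mu = 2.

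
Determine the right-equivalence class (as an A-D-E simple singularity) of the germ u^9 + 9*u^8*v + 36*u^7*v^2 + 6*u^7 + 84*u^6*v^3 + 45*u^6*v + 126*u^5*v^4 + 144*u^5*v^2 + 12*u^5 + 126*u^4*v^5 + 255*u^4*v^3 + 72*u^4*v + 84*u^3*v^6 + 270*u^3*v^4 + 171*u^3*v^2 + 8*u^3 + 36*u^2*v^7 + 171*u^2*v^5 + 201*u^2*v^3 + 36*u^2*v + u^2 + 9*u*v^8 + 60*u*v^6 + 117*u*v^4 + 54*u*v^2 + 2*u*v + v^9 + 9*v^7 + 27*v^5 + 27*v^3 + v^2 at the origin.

A_2

The Hessian of f at 0 is [[2, 2], [2, 2]] with rank 1, so corank 1. A Groebner basis of the Jacobian ideal J(f) in C{u,v} is {v^2, u + v}; counting standard monomials gives mu = 2. Corank 1: A-series; mu = 2 gives A_2.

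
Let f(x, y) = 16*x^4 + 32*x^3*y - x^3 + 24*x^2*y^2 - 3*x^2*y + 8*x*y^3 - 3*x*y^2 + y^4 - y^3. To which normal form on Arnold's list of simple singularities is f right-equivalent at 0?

The Hessian of f at 0 has rank 0. Corank 2; j^3 = -(x + y)^3 is a perfect cube, so E-series; the 4-jet and mu = 6 give E_6.

E_6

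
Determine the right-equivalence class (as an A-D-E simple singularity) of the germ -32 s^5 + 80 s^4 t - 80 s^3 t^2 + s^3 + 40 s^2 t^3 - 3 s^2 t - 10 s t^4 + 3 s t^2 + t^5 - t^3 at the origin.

The Hessian of f at 0 has rank 0. Corank 2; j^3 = (s - t)^3 is a perfect cube, so E-series; the 5-jet and mu = 8 give E_8.

E8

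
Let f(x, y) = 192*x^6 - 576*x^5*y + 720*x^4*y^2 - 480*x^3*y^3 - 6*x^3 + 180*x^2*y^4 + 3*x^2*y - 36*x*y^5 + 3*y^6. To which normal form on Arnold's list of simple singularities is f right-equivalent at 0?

The Hessian of f at 0 is [[0, 0], [0, 0]] with rank 0, so corank 2. A Groebner basis of the Jacobian ideal J(f) in C{x,y} is {x*y/12 + y^5, x*y^2, x^2 - x*y/2}; counting standard monomials gives mu = 7. Corank 2; j^3 = -3*x^2*(2*x - y) has shape L^2 M (L != M), so D-series; mu = 7 gives D_7.

D_{7}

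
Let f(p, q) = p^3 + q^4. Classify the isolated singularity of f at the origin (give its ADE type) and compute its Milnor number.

Type E_{6}, Milnor number mu = 6.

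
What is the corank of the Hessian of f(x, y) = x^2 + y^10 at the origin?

The Hessian at 0 is [[2, 0], [0, 0]] of rank 1; hence corank 1.

1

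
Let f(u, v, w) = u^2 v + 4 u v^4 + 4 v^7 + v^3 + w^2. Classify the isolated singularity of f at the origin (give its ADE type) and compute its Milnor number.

The Hessian of f at 0 is [[0, 0, 0], [0, 0, 0], [0, 0, 2]] with rank 1, so corank 2. A Groebner basis of the Jacobian ideal J(f) in C{u,v,w} is {v^3, u^2 + 3*v^2, u*v, w}; counting standard monomials gives mu = 4. Corank 2; j^3 = v*(u^2 + v^2) splits into three distinct lines over C (the quadratic factor has nonzero discriminant), so D_4.

Type D4, Milnor number mu = 4.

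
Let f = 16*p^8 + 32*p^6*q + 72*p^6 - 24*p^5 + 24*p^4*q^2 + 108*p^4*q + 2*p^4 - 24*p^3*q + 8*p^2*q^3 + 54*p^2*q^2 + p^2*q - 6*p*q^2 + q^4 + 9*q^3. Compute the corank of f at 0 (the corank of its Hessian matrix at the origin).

Hessian at 0 has rank 0.

2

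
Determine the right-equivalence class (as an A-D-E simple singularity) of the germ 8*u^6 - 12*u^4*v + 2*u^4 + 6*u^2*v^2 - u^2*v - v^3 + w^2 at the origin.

D_{4}

The Hessian of f at 0 has rank 1. Corank 2; j^3 = -v*(u^2 + v^2) splits into three distinct lines over C (the quadratic factor has nonzero discriminant), so D_4.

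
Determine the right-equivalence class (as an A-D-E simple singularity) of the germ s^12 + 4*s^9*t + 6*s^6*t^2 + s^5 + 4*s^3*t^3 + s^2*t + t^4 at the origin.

The Hessian of f at 0 is [[0, 0], [0, 0]] with rank 0, so corank 2. A Groebner basis of the Jacobian ideal J(f) in C{s,t} is {s^3, s^2/4 + t^3, s*t}; counting standard monomials gives mu = 5. Corank 2; j^3 = s^2*t has shape L^2 M (L != M), so D-series; mu = 5 gives D_5.

D_5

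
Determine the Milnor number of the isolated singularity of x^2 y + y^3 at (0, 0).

4

The Hessian of f at 0 has rank 0. Corank 2; j^3 = y*(x^2 + y^2) splits into three distinct lines over C (the quadratic factor has nonzero discriminant), so D_4.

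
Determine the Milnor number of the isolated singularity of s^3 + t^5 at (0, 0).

8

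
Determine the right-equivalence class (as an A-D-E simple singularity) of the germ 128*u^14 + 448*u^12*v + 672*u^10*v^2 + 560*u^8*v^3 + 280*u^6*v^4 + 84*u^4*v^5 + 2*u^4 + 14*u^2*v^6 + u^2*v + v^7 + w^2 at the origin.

The Hessian of f at 0 is [[0, 0, 0], [0, 0, 0], [0, 0, 2]] with rank 1, so corank 2. A Groebner basis of the Jacobian ideal J(f) in C{u,v,w} is {u^2/7 + v^6, u^3, u*v, w}; counting standard monomials gives mu = 8. Corank 2; j^3 = u^2*v has shape L^2 M (L != M), so D-series; mu = 8 gives D_8.

D_8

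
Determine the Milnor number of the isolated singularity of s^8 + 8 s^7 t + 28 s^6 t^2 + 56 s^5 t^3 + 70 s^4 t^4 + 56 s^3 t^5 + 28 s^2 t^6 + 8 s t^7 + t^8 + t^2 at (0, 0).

7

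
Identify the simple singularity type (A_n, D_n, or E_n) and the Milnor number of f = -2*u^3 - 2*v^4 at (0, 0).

Type E6, Milnor number mu = 6.

The Hessian of f at 0 has rank 0. Corank 2; j^3 = -2*u^3 is a perfect cube, so E-series; the 4-jet and mu = 6 give E_6.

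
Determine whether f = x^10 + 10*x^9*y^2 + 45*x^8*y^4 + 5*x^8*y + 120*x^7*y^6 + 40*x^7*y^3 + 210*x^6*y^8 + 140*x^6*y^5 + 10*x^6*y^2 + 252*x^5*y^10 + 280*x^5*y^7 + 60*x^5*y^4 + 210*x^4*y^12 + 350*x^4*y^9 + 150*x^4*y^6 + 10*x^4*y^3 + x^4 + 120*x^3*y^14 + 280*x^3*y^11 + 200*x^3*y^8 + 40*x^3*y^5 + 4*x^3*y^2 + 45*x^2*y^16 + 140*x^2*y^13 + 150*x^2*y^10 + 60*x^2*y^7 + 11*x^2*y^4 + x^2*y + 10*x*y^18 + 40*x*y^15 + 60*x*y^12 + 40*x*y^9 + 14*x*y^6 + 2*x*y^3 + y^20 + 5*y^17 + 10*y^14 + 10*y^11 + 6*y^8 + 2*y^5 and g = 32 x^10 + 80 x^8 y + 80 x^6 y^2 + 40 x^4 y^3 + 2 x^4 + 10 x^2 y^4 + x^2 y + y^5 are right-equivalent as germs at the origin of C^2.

Yes.

The Hessian of f at 0 has rank 0. Corank 2; j^3 = x^2*y has shape L^2 M (L != M), so D-series; mu = 6 gives D_6. The Hessian of g at 0 has rank 0. Corank 2; j^3 = x^2*y has shape L^2 M (L != M), so D-series; mu = 6 gives D_6. Both have type D_6, hence right-equivalent.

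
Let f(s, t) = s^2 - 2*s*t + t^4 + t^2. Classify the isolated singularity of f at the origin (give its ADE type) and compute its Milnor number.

The Hessian of f at 0 has rank 1. Corank 1: A-series; mu = 3 gives A_3.

Type A_{3}, Milnor number mu = 3.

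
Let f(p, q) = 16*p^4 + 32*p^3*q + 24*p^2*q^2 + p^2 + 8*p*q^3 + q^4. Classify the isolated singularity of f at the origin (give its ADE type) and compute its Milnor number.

Type A_3, Milnor number mu = 3.

The Hessian of f at 0 has rank 1. Corank 1: A-series; mu = 3 gives A_3.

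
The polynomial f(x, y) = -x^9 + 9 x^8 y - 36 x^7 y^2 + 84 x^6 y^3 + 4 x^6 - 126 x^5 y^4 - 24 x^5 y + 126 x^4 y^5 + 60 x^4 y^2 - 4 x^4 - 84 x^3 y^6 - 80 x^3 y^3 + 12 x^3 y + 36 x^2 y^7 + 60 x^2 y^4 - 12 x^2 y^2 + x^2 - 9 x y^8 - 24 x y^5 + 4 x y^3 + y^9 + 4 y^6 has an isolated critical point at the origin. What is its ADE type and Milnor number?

The Hessian of f at 0 has rank 1. Corank 1: A-series; mu = 8 gives A_8.

Type A8, Milnor number mu = 8.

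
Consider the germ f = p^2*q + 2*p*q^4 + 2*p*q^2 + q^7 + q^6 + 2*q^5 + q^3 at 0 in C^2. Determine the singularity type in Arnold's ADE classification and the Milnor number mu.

Type D_7, Milnor number mu = 7.

The Hessian of f at 0 is [[0, 0], [0, 0]] with rank 0, so corank 2. A Groebner basis of the Jacobian ideal J(f) in C{p,q} is {p*q + q^4 + q^2, p^3 - p^2/2 - p*q + q^3 - q^2/2, p^2*q + p^2/3 + 2*p*q/3 - q^3 + q^2/3, -p^2/6 + p*q^2 - p*q/3 + q^3 - q^2/6}; counting standard monomials gives mu = 7. Corank 2; j^3 = q*(p + q)^2 has shape L^2 M (L != M), so D-series; mu = 7 gives D_7.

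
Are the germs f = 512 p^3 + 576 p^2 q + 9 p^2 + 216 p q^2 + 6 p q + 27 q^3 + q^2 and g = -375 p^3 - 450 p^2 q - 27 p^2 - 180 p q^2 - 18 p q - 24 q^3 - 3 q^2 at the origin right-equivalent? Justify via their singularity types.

Yes.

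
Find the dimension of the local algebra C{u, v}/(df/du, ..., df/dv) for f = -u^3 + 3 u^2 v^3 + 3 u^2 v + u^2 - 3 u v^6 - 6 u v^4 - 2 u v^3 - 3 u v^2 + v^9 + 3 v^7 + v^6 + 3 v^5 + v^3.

2

The Hessian of f at 0 has rank 1. Corank 1: A-series; mu = 2 gives A_2.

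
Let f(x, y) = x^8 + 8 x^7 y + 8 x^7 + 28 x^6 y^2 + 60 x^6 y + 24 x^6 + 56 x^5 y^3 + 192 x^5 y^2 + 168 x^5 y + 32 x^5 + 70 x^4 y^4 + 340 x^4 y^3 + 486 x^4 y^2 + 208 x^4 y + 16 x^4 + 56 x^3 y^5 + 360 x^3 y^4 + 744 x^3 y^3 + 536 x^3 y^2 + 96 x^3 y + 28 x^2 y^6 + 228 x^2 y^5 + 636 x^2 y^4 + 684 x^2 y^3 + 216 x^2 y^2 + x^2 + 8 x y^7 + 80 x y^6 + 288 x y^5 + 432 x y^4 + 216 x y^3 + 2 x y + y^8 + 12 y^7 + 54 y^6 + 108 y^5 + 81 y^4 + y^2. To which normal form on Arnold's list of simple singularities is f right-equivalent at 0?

A_{3}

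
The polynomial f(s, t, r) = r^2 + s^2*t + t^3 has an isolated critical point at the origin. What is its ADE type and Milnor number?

Type D_{4}, Milnor number mu = 4.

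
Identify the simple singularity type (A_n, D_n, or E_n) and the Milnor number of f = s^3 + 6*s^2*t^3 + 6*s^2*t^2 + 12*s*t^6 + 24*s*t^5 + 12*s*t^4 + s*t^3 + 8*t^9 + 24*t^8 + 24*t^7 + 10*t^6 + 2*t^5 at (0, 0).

The Hessian of f at 0 is [[0, 0], [0, 0]] with rank 0, so corank 2. A Groebner basis of the Jacobian ideal J(f) in C{s,t} is {-s^2/4 + t^4 - t^3/12, s^3, s^2*t + s^2/12 + t^3/36, s^2/2 + s*t^2 + t^3/6}; counting standard monomials gives mu = 7. Corank 2; j^3 = s^3 is a perfect cube, so E-series; the 4-jet and mu = 7 give E_7.

Type E_{7}, Milnor number mu = 7.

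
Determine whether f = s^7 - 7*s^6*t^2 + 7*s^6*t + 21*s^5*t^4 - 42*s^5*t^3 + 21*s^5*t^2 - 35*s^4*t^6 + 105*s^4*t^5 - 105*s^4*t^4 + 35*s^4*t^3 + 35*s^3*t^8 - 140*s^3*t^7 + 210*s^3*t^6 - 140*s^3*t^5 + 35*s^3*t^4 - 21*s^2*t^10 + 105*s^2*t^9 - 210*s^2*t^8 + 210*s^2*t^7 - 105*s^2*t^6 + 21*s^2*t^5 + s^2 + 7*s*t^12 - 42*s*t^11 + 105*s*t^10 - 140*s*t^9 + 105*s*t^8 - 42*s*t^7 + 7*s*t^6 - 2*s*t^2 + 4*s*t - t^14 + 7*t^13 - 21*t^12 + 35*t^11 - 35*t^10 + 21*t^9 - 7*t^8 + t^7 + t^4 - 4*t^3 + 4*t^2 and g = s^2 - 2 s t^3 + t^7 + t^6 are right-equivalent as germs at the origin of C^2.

The Hessian of f at 0 has rank 1. Corank 1: A-series; mu = 6 gives A_6. The Hessian of g at 0 has rank 1. Corank 1: A-series; mu = 6 gives A_6. Both have type A_6, hence right-equivalent.

Yes.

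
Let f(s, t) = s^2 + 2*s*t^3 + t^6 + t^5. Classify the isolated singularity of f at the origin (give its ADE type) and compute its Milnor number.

The Hessian of f at 0 has rank 1. Corank 1: A-series; mu = 4 gives A_4.

Type A_{4}, Milnor number mu = 4.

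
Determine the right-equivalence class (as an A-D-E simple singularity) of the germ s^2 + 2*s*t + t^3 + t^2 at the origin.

A_{2}

The Hessian of f at 0 has rank 1. Corank 1: A-series; mu = 2 gives A_2.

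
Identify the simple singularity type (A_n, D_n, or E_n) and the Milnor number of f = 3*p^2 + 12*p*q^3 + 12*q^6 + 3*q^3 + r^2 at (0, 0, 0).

The Hessian of f at 0 has rank 2. Corank 1: A-series; mu = 2 gives A_2.

Type A_2, Milnor number mu = 2.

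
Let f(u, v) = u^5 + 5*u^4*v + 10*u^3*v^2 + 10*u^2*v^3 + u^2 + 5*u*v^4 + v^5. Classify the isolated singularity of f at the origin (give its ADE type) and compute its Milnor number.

Type A4, Milnor number mu = 4.

The Hessian of f at 0 is [[2, 0], [0, 0]] with rank 1, so corank 1. A Groebner basis of the Jacobian ideal J(f) in C{u,v} is {v^4, u}; counting standard monomials gives mu = 4. Corank 1: A-series; mu = 4 gives A_4.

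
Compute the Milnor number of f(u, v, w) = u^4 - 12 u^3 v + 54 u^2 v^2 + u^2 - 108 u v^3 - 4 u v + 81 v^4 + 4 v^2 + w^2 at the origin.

3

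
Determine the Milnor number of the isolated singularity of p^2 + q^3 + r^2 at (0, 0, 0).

2

The Hessian of f at 0 is [[2, 0, 0], [0, 0, 0], [0, 0, 2]] with rank 2, so corank 1. A Groebner basis of the Jacobian ideal J(f) in C{p,q,r} is {q^2, p, r}; counting standard monomials gives mu = 2. Corank 1: A-series; mu = 2 gives A_2.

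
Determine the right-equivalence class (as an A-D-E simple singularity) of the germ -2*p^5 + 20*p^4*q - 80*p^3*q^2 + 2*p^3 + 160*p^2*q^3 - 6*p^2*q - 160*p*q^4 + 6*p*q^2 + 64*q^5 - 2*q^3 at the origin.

The Hessian of f at 0 has rank 0. Corank 2; j^3 = 2*(p - q)^3 is a perfect cube, so E-series; the 5-jet and mu = 8 give E_8.

E_{8}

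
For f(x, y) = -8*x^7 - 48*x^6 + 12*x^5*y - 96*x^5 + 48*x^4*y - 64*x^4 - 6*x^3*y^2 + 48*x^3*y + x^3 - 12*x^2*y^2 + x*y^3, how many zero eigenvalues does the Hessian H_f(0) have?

Hessian at 0 has rank 0.

2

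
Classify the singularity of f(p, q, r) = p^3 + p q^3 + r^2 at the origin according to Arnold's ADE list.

The Hessian of f at 0 is [[0, 0, 0], [0, 0, 0], [0, 0, 2]] with rank 1, so corank 2. A Groebner basis of the Jacobian ideal J(f) in C{p,q,r} is {p^3, p*q^2, 3*p^2 + q^3, r}; counting standard monomials gives mu = 7. Corank 2; j^3 = p^3 is a perfect cube, so E-series; the 4-jet and mu = 7 give E_7.

E7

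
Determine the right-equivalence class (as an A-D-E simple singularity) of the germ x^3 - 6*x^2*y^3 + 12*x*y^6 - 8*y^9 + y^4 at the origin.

E_{6}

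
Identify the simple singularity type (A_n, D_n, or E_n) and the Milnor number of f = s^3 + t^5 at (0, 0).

Type E_8, Milnor number mu = 8.

The Hessian of f at 0 is [[0, 0], [0, 0]] with rank 0, so corank 2. A Groebner basis of the Jacobian ideal J(f) in C{s,t} is {t^4, s^2}; counting standard monomials gives mu = 8. Corank 2; j^3 = s^3 is a perfect cube, so E-series; the 5-jet and mu = 8 give E_8.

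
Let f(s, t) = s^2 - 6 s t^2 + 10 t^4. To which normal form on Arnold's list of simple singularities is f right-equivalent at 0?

A_{3}

The Hessian of f at 0 has rank 1. Corank 1: A-series; mu = 3 gives A_3.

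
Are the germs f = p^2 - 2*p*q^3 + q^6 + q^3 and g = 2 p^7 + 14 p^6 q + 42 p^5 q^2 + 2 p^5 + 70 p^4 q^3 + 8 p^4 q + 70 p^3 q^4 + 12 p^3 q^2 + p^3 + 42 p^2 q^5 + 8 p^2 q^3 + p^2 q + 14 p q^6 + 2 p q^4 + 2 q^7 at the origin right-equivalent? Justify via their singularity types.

The Hessian of f at 0 is [[2, 0], [0, 0]] with rank 1, so corank 1. A Groebner basis of the Jacobian ideal J(f) in C{p,q} is {q^2, p}; counting standard monomials gives mu = 2. Corank 1: A-series; mu = 2 gives A_2. The Hessian of g at 0 is [[0, 0], [0, 0]] with rank 0, so corank 2. A Groebner basis of the Jacobian ideal J(g) in C{p,q} is {-p^2/6 + p*q^3, 5*p^2/3 + p*q + q^4, p^3, p^2*q}; counting standard monomials gives mu = 8. Corank 2; j^3 = p^2*(p + q) has shape L^2 M (L != M), so D-series; mu = 8 gives D_8. f is A_2 but g is D_8, hence not right-equivalent.

No.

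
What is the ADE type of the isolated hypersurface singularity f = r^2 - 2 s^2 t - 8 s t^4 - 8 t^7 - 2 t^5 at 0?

D6

The Hessian of f at 0 is [[0, 0, 0], [0, 0, 0], [0, 0, 2]] with rank 1, so corank 2. A Groebner basis of the Jacobian ideal J(f) in C{s,t,r} is {s*t/2 + t^4, s*t^2, s^2 - 5*s*t/2, r}; counting standard monomials gives mu = 6. Corank 2; j^3 = -2*s^2*t has shape L^2 M (L != M), so D-series; mu = 6 gives D_6.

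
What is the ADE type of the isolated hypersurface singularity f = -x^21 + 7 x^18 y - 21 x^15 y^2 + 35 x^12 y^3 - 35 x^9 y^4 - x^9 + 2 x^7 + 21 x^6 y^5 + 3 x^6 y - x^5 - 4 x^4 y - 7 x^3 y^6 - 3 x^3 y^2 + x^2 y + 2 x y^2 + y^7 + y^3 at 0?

The Hessian of f at 0 has rank 0. Corank 2; j^3 = y*(x + y)^2 has shape L^2 M (L != M), so D-series; mu = 8 gives D_8.

D_{8}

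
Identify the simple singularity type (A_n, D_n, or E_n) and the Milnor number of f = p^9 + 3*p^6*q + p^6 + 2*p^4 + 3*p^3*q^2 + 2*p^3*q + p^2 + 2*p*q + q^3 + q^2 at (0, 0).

The Hessian of f at 0 is [[2, 2], [2, 2]] with rank 1, so corank 1. A Groebner basis of the Jacobian ideal J(f) in C{p,q} is {q^2, p + q}; counting standard monomials gives mu = 2. Corank 1: A-series; mu = 2 gives A_2.

Type A_{2}, Milnor number mu = 2.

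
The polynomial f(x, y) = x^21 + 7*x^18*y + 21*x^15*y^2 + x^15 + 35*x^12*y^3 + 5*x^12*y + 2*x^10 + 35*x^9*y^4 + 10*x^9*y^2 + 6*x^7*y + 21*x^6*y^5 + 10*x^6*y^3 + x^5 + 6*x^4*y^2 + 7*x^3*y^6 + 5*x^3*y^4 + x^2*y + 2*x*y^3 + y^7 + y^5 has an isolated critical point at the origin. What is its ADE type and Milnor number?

Type D8, Milnor number mu = 8.

The Hessian of f at 0 is [[0, 0], [0, 0]] with rank 0, so corank 2. A Groebner basis of the Jacobian ideal J(f) in C{x,y} is {x^2*y^2 + x^2/7 + x*y^2/7, x^3 - x^2/7 - x*y^2/7, x*y + y^3}; counting standard monomials gives mu = 8. Corank 2; j^3 = x^2*y has shape L^2 M (L != M), so D-series; mu = 8 gives D_8.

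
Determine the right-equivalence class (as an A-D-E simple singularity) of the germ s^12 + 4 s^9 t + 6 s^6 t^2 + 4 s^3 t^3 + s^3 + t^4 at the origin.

E_{6}

The Hessian of f at 0 is [[0, 0], [0, 0]] with rank 0, so corank 2. A Groebner basis of the Jacobian ideal J(f) in C{s,t} is {t^3, s^2}; counting standard monomials gives mu = 6. Corank 2; j^3 = s^3 is a perfect cube, so E-series; the 4-jet and mu = 6 give E_6.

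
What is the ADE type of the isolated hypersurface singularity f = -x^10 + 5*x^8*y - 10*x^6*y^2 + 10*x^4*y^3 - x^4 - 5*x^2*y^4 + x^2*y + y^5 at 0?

The Hessian of f at 0 has rank 0. Corank 2; j^3 = x^2*y has shape L^2 M (L != M), so D-series; mu = 6 gives D_6.

D_6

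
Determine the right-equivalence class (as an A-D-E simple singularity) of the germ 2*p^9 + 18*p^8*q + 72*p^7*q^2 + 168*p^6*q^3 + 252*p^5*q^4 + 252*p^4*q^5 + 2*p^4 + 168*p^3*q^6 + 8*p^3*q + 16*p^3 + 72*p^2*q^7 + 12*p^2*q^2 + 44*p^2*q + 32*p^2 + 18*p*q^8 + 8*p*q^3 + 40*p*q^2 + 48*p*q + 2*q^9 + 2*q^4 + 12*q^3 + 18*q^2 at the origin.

A_8

The Hessian of f at 0 has rank 1. Corank 1: A-series; mu = 8 gives A_8.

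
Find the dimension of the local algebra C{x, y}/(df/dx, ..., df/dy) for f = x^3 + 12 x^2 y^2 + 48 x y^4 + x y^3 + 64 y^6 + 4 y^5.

The Hessian of f at 0 is [[0, 0], [0, 0]] with rank 0, so corank 2. A Groebner basis of the Jacobian ideal J(f) in C{x,y} is {-x^2/16 + y^4 - y^3/48, x^3, x^2*y + x^2/48 + y^3/144, x^2/4 + x*y^2 + y^3/12}; counting standard monomials gives mu = 7. Corank 2; j^3 = x^3 is a perfect cube, so E-series; the 4-jet and mu = 7 give E_7.

7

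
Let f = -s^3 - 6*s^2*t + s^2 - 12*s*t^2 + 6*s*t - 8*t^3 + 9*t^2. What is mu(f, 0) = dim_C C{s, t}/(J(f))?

The Hessian of f at 0 has rank 1. Corank 1: A-series; mu = 2 gives A_2.

2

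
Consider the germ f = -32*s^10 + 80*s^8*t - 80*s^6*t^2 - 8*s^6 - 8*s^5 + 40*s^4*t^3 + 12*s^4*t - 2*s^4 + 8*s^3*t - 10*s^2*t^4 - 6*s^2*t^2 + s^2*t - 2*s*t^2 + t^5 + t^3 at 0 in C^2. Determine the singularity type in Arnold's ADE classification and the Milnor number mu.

Type D_6, Milnor number mu = 6.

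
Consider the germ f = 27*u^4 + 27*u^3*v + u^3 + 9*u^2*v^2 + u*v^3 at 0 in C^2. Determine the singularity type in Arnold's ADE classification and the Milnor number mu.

The Hessian of f at 0 has rank 0. Corank 2; j^3 = u^3 is a perfect cube, so E-series; the 4-jet and mu = 7 give E_7.

Type E_7, Milnor number mu = 7.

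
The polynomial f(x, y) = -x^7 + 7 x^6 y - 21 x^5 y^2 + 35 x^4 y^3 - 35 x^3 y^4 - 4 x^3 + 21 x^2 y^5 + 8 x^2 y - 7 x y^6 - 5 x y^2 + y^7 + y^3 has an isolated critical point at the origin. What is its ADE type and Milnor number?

The Hessian of f at 0 has rank 0. Corank 2; j^3 = -(x - y)*(2*x - y)^2 has shape L^2 M (L != M), so D-series; mu = 8 gives D_8.

Type D8, Milnor number mu = 8.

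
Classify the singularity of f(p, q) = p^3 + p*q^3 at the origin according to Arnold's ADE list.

E_{7}

The Hessian of f at 0 is [[0, 0], [0, 0]] with rank 0, so corank 2. A Groebner basis of the Jacobian ideal J(f) in C{p,q} is {p^3, p*q^2, 3*p^2 + q^3}; counting standard monomials gives mu = 7. Corank 2; j^3 = p^3 is a perfect cube, so E-series; the 4-jet and mu = 7 give E_7.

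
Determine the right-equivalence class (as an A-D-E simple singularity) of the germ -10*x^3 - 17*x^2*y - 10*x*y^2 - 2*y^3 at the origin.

D4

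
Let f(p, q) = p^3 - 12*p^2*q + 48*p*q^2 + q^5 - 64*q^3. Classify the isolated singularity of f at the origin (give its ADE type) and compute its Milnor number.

The Hessian of f at 0 is [[0, 0], [0, 0]] with rank 0, so corank 2. A Groebner basis of the Jacobian ideal J(f) in C{p,q} is {q^4, p^2 - 8*p*q + 16*q^2}; counting standard monomials gives mu = 8. Corank 2; j^3 = (p - 4*q)^3 is a perfect cube, so E-series; the 5-jet and mu = 8 give E_8.

Type E_{8}, Milnor number mu = 8.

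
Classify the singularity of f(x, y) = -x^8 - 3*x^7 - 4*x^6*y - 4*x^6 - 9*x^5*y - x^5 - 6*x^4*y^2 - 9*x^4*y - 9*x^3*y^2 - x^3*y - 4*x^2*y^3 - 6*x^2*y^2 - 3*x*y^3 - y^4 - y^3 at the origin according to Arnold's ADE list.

The Hessian of f at 0 has rank 0. Corank 2; j^3 = -y^3 is a perfect cube, so E-series; the 4-jet and mu = 7 give E_7.

E_{7}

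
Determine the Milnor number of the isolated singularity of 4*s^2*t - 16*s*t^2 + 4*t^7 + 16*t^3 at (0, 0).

8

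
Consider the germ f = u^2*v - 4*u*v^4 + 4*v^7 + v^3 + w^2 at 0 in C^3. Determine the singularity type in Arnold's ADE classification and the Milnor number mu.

The Hessian of f at 0 is [[0, 0, 0], [0, 0, 0], [0, 0, 2]] with rank 1, so corank 2. A Groebner basis of the Jacobian ideal J(f) in C{u,v,w} is {v^3, u^2 + 3*v^2, u*v, w}; counting standard monomials gives mu = 4. Corank 2; j^3 = v*(u^2 + v^2) splits into three distinct lines over C (the quadratic factor has nonzero discriminant), so D_4.

Type D4, Milnor number mu = 4.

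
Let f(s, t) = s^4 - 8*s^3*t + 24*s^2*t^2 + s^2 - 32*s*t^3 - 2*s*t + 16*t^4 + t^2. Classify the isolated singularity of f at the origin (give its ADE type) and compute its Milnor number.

The Hessian of f at 0 is [[2, -2], [-2, 2]] with rank 1, so corank 1. A Groebner basis of the Jacobian ideal J(f) in C{s,t} is {t^3, s - t}; counting standard monomials gives mu = 3. Corank 1: A-series; mu = 3 gives A_3.

Type A_3, Milnor number mu = 3.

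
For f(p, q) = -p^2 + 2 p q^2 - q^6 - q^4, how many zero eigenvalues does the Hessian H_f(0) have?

The Hessian at 0 is [[-2, 0], [0, 0]] of rank 1; hence corank 1.

1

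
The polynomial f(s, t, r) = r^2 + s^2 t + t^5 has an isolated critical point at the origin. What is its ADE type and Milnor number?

Type D_{6}, Milnor number mu = 6.

The Hessian of f at 0 has rank 1. Corank 2; j^3 = s^2*t has shape L^2 M (L != M), so D-series; mu = 6 gives D_6.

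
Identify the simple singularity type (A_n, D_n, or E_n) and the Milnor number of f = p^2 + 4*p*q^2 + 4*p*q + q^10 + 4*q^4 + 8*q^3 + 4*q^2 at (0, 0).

The Hessian of f at 0 is [[2, 4], [4, 8]] with rank 1, so corank 1. A Groebner basis of the Jacobian ideal J(f) in C{p,q} is {p^5 + 20*p^4 + 120*p^3*q - 140*p^3 - 432*p^2*q + 184*p^2 + 432*p*q - 64*p - 128*q, p^4*q - 4*p^4 - 20*p^3*q + 20*p^3 + 60*p^2*q - 24*p^2 - 56*p*q + 8*p + 16*q, p/2 + q^2 + q}; counting standard monomials gives mu = 9. Corank 1: A-series; mu = 9 gives A_9.

Type A_{9}, Milnor number mu = 9.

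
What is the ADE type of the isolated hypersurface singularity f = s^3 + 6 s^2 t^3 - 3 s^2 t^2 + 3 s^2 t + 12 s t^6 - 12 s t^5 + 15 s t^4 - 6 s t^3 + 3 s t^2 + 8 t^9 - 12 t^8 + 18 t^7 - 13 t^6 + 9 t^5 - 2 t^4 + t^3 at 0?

The Hessian of f at 0 is [[0, 0], [0, 0]] with rank 0, so corank 2. A Groebner basis of the Jacobian ideal J(f) in C{s,t} is {s^3 - 3*s^2/2 - 3*s*t - 3*t^2/2, s^2*t + s^2 + 2*s*t + t^2, -s^2/2 + s*t^2 - s*t - t^2/2, t^3}; counting standard monomials gives mu = 6. Corank 2; j^3 = (s + t)^3 is a perfect cube, so E-series; the 4-jet and mu = 6 give E_6.

E6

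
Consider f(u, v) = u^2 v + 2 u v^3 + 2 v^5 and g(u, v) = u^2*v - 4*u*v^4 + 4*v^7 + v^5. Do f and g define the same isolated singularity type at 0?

Yes.

The Hessian of f at 0 has rank 0. Corank 2; j^3 = u^2*v has shape L^2 M (L != M), so D-series; mu = 6 gives D_6. The Hessian of g at 0 has rank 0. Corank 2; j^3 = u^2*v has shape L^2 M (L != M), so D-series; mu = 6 gives D_6. Both have type D_6, hence right-equivalent.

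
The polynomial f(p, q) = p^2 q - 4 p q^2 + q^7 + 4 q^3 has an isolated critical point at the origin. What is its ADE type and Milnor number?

The Hessian of f at 0 is [[0, 0], [0, 0]] with rank 0, so corank 2. A Groebner basis of the Jacobian ideal J(f) in C{p,q} is {p^2/7 + q^6 - 4*q^2/7, p^3 - 8*q^3, p*q - 2*q^2}; counting standard monomials gives mu = 8. Corank 2; j^3 = q*(p - 2*q)^2 has shape L^2 M (L != M), so D-series; mu = 8 gives D_8.

Type D8, Milnor number mu = 8.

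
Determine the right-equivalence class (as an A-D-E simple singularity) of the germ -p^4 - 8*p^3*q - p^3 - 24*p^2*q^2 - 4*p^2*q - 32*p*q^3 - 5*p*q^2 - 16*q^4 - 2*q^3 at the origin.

D5

The Hessian of f at 0 has rank 0. Corank 2; j^3 = -(p + q)^2*(p + 2*q) has shape L^2 M (L != M), so D-series; mu = 5 gives D_5.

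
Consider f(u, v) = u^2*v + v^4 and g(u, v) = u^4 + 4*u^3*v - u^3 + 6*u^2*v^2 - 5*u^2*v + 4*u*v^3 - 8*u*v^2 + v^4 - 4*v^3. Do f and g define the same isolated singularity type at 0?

Yes.

The Hessian of f at 0 has rank 0. Corank 2; j^3 = u^2*v has shape L^2 M (L != M), so D-series; mu = 5 gives D_5. The Hessian of g at 0 has rank 0. Corank 2; j^3 = -(u + v)*(u + 2*v)^2 has shape L^2 M (L != M), so D-series; mu = 5 gives D_5. Both have type D_5, hence right-equivalent.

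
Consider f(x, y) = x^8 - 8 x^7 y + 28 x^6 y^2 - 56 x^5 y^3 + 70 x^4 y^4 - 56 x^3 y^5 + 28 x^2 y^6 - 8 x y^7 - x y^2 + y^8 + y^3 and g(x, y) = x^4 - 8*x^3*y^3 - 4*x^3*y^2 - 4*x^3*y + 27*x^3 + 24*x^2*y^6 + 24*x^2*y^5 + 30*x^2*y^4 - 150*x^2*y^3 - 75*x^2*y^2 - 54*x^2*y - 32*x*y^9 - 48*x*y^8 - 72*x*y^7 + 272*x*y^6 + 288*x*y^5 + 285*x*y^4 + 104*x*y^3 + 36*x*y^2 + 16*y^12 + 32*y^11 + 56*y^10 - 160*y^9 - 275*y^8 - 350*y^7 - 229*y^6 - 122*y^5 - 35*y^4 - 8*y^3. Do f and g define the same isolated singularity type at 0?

No.

The Hessian of f at 0 has rank 0. Corank 2; j^3 = -y^2*(x - y) has shape L^2 M (L != M), so D-series; mu = 9 gives D_9. The Hessian of g at 0 has rank 0. Corank 2; j^3 = (3*x - 2*y)^3 is a perfect cube, so E-series; the 4-jet and mu = 6 give E_6. f is D_9 but g is E_6, hence not right-equivalent.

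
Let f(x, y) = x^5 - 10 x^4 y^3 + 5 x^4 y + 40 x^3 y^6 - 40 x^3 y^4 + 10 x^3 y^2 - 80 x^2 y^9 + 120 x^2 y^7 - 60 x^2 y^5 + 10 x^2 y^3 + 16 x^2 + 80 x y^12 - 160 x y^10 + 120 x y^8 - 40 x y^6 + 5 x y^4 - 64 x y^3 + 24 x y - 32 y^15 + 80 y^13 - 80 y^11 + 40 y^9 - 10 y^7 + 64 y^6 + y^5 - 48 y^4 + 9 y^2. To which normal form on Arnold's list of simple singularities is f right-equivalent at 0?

The Hessian of f at 0 has rank 1. Corank 1: A-series; mu = 4 gives A_4.

A_4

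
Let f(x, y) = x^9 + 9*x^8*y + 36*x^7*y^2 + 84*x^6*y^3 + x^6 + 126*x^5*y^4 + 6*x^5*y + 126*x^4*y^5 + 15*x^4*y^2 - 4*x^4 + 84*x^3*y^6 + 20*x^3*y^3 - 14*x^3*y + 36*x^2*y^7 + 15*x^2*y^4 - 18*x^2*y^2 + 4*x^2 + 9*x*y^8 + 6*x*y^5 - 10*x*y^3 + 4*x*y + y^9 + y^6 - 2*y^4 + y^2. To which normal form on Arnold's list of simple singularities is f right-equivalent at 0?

The Hessian of f at 0 has rank 1. Corank 1: A-series; mu = 8 gives A_8.

A_{8}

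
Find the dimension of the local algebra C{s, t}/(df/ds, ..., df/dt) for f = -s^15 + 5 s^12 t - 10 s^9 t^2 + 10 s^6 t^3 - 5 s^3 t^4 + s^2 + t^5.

4

The Hessian of f at 0 has rank 1. Corank 1: A-series; mu = 4 gives A_4.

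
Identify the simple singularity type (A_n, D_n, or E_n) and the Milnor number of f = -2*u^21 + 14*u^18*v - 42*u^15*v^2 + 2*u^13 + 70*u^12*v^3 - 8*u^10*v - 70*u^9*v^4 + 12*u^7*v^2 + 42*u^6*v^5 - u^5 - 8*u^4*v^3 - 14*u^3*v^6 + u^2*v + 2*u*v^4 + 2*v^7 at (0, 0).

Type D_{8}, Milnor number mu = 8.

The Hessian of f at 0 is [[0, 0], [0, 0]] with rank 0, so corank 2. A Groebner basis of the Jacobian ideal J(f) in C{u,v} is {-u^2/6 + u*v^3, u*v + v^4, u^3, u^2*v}; counting standard monomials gives mu = 8. Corank 2; j^3 = u^2*v has shape L^2 M (L != M), so D-series; mu = 8 gives D_8.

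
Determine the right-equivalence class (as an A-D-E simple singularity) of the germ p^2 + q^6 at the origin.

The Hessian of f at 0 is [[2, 0], [0, 0]] with rank 1, so corank 1. A Groebner basis of the Jacobian ideal J(f) in C{p,q} is {q^5, p}; counting standard monomials gives mu = 5. Corank 1: A-series; mu = 5 gives A_5.

A_{5}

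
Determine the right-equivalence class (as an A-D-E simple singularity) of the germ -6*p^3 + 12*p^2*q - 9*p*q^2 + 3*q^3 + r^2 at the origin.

D_4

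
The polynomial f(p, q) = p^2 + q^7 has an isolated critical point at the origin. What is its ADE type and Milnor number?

The Hessian of f at 0 has rank 1. Corank 1: A-series; mu = 6 gives A_6.

Type A6, Milnor number mu = 6.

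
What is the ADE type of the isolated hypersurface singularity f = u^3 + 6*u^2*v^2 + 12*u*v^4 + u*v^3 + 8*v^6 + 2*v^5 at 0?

The Hessian of f at 0 has rank 0. Corank 2; j^3 = u^3 is a perfect cube, so E-series; the 4-jet and mu = 7 give E_7.

E_{7}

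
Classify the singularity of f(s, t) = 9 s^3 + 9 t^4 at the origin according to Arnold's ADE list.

The Hessian of f at 0 is [[0, 0], [0, 0]] with rank 0, so corank 2. A Groebner basis of the Jacobian ideal J(f) in C{s,t} is {t^3, s^2}; counting standard monomials gives mu = 6. Corank 2; j^3 = 9*s^3 is a perfect cube, so E-series; the 4-jet and mu = 6 give E_6.

E6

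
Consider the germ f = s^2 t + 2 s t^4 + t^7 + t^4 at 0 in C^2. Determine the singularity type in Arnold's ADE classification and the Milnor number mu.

The Hessian of f at 0 is [[0, 0], [0, 0]] with rank 0, so corank 2. A Groebner basis of the Jacobian ideal J(f) in C{s,t} is {s^3, s^2/4 + t^3, s*t}; counting standard monomials gives mu = 5. Corank 2; j^3 = s^2*t has shape L^2 M (L != M), so D-series; mu = 5 gives D_5.

Type D_{5}, Milnor number mu = 5.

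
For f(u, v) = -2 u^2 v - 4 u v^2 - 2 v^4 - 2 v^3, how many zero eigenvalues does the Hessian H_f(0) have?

2

The Hessian at 0 is [[0, 0], [0, 0]] of rank 0; hence corank 2.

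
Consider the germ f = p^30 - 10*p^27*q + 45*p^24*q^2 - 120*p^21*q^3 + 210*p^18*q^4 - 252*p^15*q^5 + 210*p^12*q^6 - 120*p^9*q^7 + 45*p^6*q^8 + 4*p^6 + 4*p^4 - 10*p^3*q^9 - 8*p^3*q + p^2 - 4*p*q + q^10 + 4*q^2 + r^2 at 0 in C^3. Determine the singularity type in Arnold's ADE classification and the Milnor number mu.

Type A_{9}, Milnor number mu = 9.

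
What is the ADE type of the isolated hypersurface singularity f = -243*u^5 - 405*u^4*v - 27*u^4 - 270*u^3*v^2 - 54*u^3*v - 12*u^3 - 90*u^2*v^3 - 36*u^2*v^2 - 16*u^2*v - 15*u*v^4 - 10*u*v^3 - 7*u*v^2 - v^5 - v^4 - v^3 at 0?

The Hessian of f at 0 is [[0, 0], [0, 0]] with rank 0, so corank 2. A Groebner basis of the Jacobian ideal J(f) in C{u,v} is {u*v^2 - 4*u*v/7 - 2*v^2/7, 8*u*v/7 + v^3 + 4*v^2/7, u^2 + 6*u*v/7 + 5*v^2/28}; counting standard monomials gives mu = 5. Corank 2; j^3 = -(2*u + v)^2*(3*u + v) has shape L^2 M (L != M), so D-series; mu = 5 gives D_5.

D_{5}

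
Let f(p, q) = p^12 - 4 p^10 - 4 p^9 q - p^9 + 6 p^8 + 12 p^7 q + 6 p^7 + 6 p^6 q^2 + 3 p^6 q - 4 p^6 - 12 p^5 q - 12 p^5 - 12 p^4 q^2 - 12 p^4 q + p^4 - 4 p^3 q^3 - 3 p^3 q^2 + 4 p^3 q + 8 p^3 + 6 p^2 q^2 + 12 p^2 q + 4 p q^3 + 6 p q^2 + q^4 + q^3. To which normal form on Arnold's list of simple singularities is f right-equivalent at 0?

E_6

The Hessian of f at 0 has rank 0. Corank 2; j^3 = (2*p + q)^3 is a perfect cube, so E-series; the 4-jet and mu = 6 give E_6.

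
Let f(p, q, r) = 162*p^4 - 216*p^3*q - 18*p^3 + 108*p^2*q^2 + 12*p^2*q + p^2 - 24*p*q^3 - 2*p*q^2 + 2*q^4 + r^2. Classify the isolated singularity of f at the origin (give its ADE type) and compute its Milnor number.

Type A_{3}, Milnor number mu = 3.

The Hessian of f at 0 is [[2, 0, 0], [0, 0, 0], [0, 0, 2]] with rank 2, so corank 1. A Groebner basis of the Jacobian ideal J(f) in C{p,q,r} is {p^2, p*q, -p + q^2, r}; counting standard monomials gives mu = 3. Corank 1: A-series; mu = 3 gives A_3.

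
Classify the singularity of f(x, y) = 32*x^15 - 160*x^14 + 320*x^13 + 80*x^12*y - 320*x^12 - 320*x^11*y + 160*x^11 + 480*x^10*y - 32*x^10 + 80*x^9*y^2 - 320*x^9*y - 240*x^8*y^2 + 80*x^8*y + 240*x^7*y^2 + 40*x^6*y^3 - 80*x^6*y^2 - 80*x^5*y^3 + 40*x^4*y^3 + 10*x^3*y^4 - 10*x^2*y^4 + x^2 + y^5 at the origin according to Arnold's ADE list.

A_{4}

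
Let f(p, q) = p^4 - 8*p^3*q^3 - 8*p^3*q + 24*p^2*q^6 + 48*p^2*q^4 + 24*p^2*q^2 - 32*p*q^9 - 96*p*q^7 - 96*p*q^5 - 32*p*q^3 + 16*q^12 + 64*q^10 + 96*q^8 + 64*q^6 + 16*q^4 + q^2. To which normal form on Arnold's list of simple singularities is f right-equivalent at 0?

A3

The Hessian of f at 0 has rank 1. Corank 1: A-series; mu = 3 gives A_3.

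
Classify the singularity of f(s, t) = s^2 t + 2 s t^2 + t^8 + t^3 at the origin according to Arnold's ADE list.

The Hessian of f at 0 has rank 0. Corank 2; j^3 = t*(s + t)^2 has shape L^2 M (L != M), so D-series; mu = 9 gives D_9.

D_{9}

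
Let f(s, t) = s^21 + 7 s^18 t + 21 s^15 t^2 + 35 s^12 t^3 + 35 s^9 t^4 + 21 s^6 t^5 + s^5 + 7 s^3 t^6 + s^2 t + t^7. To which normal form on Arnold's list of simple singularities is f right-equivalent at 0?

The Hessian of f at 0 has rank 0. Corank 2; j^3 = s^2*t has shape L^2 M (L != M), so D-series; mu = 8 gives D_8.

D_8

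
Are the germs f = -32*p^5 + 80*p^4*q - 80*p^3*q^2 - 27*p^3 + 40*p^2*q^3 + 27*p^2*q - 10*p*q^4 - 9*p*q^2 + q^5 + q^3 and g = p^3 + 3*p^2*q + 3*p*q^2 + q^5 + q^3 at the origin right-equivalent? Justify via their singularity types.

The Hessian of f at 0 has rank 0. Corank 2; j^3 = -(3*p - q)^3 is a perfect cube, so E-series; the 5-jet and mu = 8 give E_8. The Hessian of g at 0 has rank 0. Corank 2; j^3 = (p + q)^3 is a perfect cube, so E-series; the 5-jet and mu = 8 give E_8. Both have type E_8, hence right-equivalent.

Yes.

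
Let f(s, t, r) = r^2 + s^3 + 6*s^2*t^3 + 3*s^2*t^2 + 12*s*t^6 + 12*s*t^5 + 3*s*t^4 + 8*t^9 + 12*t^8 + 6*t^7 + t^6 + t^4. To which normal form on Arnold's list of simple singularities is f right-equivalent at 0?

E_6

The Hessian of f at 0 is [[0, 0, 0], [0, 0, 0], [0, 0, 2]] with rank 1, so corank 2. A Groebner basis of the Jacobian ideal J(f) in C{s,t,r} is {s^3, s^2*t, s^2/2 + s*t^2, t^3, r}; counting standard monomials gives mu = 6. Corank 2; j^3 = s^3 is a perfect cube, so E-series; the 4-jet and mu = 6 give E_6.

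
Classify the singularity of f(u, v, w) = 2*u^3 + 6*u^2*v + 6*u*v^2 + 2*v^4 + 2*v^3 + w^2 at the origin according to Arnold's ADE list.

E6

The Hessian of f at 0 has rank 1. Corank 2; j^3 = 2*(u + v)^3 is a perfect cube, so E-series; the 4-jet and mu = 6 give E_6.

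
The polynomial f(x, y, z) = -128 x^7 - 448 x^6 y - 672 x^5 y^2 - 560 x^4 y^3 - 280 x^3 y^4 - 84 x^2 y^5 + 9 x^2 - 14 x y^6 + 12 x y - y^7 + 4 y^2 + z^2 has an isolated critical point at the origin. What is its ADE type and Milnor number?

Type A_{6}, Milnor number mu = 6.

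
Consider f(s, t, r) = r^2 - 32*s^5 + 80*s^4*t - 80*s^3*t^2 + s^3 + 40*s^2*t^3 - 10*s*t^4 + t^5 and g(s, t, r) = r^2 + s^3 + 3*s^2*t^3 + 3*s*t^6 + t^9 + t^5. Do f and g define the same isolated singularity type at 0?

Yes.

The Hessian of f at 0 is [[0, 0, 0], [0, 0, 0], [0, 0, 2]] with rank 1, so corank 2. A Groebner basis of the Jacobian ideal J(f) in C{s,t,r} is {t^5, s*t^3 - t^4/8, s^2, r}; counting standard monomials gives mu = 8. Corank 2; j^3 = s^3 is a perfect cube, so E-series; the 5-jet and mu = 8 give E_8. The Hessian of g at 0 is [[0, 0, 0], [0, 0, 0], [0, 0, 2]] with rank 1, so corank 2. A Groebner basis of the Jacobian ideal J(g) in C{s,t,r} is {s^2/2 + s*t^3, t^4, s^3, s^2*t, r}; counting standard monomials gives mu = 8. Corank 2; j^3 = s^3 is a perfect cube, so E-series; the 5-jet and mu = 8 give E_8. Both have type E_8, hence right-equivalent.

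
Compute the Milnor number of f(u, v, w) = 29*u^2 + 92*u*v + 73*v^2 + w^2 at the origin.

The Hessian of f at 0 has rank 3. Corank 0: nondegenerate Morse point, so A_1.

1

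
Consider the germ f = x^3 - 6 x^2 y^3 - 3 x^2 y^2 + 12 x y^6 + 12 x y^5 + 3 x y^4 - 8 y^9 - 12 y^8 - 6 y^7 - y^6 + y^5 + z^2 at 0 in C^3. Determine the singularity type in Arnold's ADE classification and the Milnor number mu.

The Hessian of f at 0 has rank 1. Corank 2; j^3 = x^3 is a perfect cube, so E-series; the 5-jet and mu = 8 give E_8.

Type E_{8}, Milnor number mu = 8.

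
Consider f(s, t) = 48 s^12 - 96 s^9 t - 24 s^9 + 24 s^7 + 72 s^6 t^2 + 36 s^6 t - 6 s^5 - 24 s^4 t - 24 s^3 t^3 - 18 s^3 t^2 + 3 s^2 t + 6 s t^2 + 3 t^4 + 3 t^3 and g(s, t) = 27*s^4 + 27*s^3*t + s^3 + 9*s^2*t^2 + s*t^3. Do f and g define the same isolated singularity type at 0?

No.

The Hessian of f at 0 is [[0, 0], [0, 0]] with rank 0, so corank 2. A Groebner basis of the Jacobian ideal J(f) in C{s,t} is {s^3 - s^2/4 + t^2/4, s^2/4 + t^3 - t^2/4, s*t + t^2}; counting standard monomials gives mu = 5. Corank 2; j^3 = 3*t*(s + t)^2 has shape L^2 M (L != M), so D-series; mu = 5 gives D_5. The Hessian of g at 0 is [[0, 0], [0, 0]] with rank 0, so corank 2. A Groebner basis of the Jacobian ideal J(g) in C{s,t} is {s^2/3 + t^4 + t^3/9, s^3, s^2*t - s^2/9 - t^3/27, 2*s^2/3 + s*t^2 + 2*t^3/9}; counting standard monomials gives mu = 7. Corank 2; j^3 = s^3 is a perfect cube, so E-series; the 4-jet and mu = 7 give E_7. f is D_5 but g is E_7, hence not right-equivalent.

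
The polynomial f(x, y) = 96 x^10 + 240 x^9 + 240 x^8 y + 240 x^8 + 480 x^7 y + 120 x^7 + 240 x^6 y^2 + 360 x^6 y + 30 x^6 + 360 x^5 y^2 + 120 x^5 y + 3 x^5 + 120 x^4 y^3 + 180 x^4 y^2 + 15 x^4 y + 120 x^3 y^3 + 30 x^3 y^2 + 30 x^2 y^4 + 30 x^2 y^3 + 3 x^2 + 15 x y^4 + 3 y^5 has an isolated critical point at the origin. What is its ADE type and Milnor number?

The Hessian of f at 0 has rank 1. Corank 1: A-series; mu = 4 gives A_4.

Type A_4, Milnor number mu = 4.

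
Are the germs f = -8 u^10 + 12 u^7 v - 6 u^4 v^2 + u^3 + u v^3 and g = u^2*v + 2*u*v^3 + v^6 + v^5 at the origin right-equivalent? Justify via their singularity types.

The Hessian of f at 0 has rank 0. Corank 2; j^3 = u^3 is a perfect cube, so E-series; the 4-jet and mu = 7 give E_7. The Hessian of g at 0 has rank 0. Corank 2; j^3 = u^2*v has shape L^2 M (L != M), so D-series; mu = 7 gives D_7. f is E_7 but g is D_7, hence not right-equivalent.

No.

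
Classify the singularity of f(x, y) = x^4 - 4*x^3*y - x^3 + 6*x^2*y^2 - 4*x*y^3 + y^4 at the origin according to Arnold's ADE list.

The Hessian of f at 0 has rank 0. Corank 2; j^3 = -x^3 is a perfect cube, so E-series; the 4-jet and mu = 6 give E_6.

E_{6}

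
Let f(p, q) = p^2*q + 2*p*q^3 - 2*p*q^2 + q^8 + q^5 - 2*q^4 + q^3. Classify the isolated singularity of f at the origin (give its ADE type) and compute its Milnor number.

The Hessian of f at 0 has rank 0. Corank 2; j^3 = q*(p - q)^2 has shape L^2 M (L != M), so D-series; mu = 9 gives D_9.

Type D_9, Milnor number mu = 9.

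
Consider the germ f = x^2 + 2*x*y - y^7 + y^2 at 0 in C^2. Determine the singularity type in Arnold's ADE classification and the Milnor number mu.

The Hessian of f at 0 has rank 1. Corank 1: A-series; mu = 6 gives A_6.

Type A_{6}, Milnor number mu = 6.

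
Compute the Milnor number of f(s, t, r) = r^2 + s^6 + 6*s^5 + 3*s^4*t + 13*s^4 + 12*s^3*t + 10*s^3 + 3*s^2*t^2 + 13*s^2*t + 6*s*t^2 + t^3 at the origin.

4

The Hessian of f at 0 is [[0, 0, 0], [0, 0, 0], [0, 0, 2]] with rank 1, so corank 2. A Groebner basis of the Jacobian ideal J(f) in C{s,t,r} is {t^3, s^2 - 3*t^2/11, s*t + 6*t^2/11, r}; counting standard monomials gives mu = 4. Corank 2; j^3 = (2*s + t)*(5*s^2 + 4*s*t + t^2) splits into three distinct lines over C (the quadratic factor has nonzero discriminant), so D_4.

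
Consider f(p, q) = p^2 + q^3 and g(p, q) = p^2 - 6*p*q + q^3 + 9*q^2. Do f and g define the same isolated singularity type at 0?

The Hessian of f at 0 is [[2, 0], [0, 0]] with rank 1, so corank 1. A Groebner basis of the Jacobian ideal J(f) in C{p,q} is {q^2, p}; counting standard monomials gives mu = 2. Corank 1: A-series; mu = 2 gives A_2. The Hessian of g at 0 is [[2, -6], [-6, 18]] with rank 1, so corank 1. A Groebner basis of the Jacobian ideal J(g) in C{p,q} is {q^2, p - 3*q}; counting standard monomials gives mu = 2. Corank 1: A-series; mu = 2 gives A_2. Both have type A_2, hence right-equivalent.

Yes.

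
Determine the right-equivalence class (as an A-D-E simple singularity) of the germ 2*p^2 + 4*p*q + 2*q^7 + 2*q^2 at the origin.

A_6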